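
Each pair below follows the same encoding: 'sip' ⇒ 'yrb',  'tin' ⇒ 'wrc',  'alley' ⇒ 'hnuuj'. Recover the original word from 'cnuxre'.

The output letters match the input read backwards, each shifted +9: sip reversed is pis. Read the word backwards and shift each letter +9.
Undoing it on cnuxre: shift back: c−9=t, n−9=e, u−9=l, x−9=o, r−9=i, e−9=v → teloiv; then reverse → violet.

violet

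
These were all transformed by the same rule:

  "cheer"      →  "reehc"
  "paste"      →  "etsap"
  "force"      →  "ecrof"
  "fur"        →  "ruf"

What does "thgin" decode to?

night

The word is simply reversed.
Reversing it on thgin: then reverse → night.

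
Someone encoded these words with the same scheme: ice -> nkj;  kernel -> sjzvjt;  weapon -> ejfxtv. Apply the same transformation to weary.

ejfzg

The shift depends on letter class: consonant c→k is +8, but vowel i→n is +5. Two shifts are in play — +5 for a/e/i/o/u, +8 for every other letter.
On weary: w(cons)+8=e, e(vowel)+5=j, a(vowel)+5=f, r(cons)+8=z, y(cons)+8=g.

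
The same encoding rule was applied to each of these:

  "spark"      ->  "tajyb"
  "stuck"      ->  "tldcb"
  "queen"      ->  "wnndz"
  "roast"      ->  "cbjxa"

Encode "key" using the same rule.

hnt

The output letters match the input read backwards, each shifted +9: spark reversed is kraps. Read the word backwards and shift each letter +9.
For key: reverse → yek; then shift: y+9=h, e+9=n, k+9=t.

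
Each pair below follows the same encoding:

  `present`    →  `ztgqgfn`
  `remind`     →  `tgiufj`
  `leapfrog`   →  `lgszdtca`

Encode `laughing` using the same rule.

lskaxufa

Each letter's alphabet position (a=0..z=25) is mapped through 23·x+18 mod 26 — an affine cipher.
Applying it to laughing: l(11)→23·11+18≡11=l; a(0)→23·0+18≡18=s; u(20)→23·20+18≡10=k; g(6)→23·6+18≡0=a; h(7)→23·7+18≡23=x; i(8)→23·8+18≡20=u; n(13)→23·13+18≡5=f; g(6)→23·6+18≡0=a (all mod 26).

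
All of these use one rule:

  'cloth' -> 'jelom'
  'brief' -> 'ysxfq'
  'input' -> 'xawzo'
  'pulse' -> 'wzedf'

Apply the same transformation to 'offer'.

c(2)→j(9) and l(11)→e(4) fit y≡11x+13 (mod 26); the inverse of 11 mod 26 is 19. Treating letters as 0–25, the rule is x ↦ 11x + 13 (mod 26).
On offer: o(14)→11·14+13≡11=l; f(5)→11·5+13≡16=q; f(5)→11·5+13≡16=q; e(4)→11·4+13≡5=f; r(17)→11·17+13≡18=s (all mod 26).

lqqfs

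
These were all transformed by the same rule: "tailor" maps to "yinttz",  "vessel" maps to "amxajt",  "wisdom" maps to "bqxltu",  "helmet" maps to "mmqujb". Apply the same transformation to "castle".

hixbqm

The shifts repeat in a cycle of length 2: positions 0,1,… shift by +5, +8, then the pattern repeats.
On castle: c+5=h, a+8=i, s+5=x, t+8=b, l+5=q, e+8=m.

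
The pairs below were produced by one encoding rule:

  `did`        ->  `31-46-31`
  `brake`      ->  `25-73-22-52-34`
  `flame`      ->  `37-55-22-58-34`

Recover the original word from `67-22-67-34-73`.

paper

The formula is n = 3×(alphabet index, a=1) + 19.
Undoing it on 67-22-67-34-73: 67→(67−19)÷3=16=p, 22→(22−19)÷3=1=a, 67→(67−19)÷3=16=p, 34→(34−19)÷3=5=e, 73→(73−19)÷3=18=r.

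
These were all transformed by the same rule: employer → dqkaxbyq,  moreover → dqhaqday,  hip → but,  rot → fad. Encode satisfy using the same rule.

kreufme

The output letters match the input read backwards, each shifted +12: employer reversed is reyolpme. The word is reversed, then every letter is shifted forward by 12.
Applying it to satisfy: reverse → yfsitas; then shift: y+12=k, f+12=r, s+12=e, i+12=u, t+12=f, a+12=m, s+12=e.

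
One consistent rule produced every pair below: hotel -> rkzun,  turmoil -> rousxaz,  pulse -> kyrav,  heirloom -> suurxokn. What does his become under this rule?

yon

Two steps: reverse the string, then apply a Caesar shift of +6.
On his: reverse → sih; then shift: s+6=y, i+6=o, h+6=n.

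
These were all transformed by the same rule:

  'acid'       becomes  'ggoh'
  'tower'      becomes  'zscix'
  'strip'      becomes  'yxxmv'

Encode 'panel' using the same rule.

The shifts repeat in a cycle of length 2: positions 0,1,… shift by +6, +4, then the pattern repeats.
On panel: p+6=v, a+4=e, n+6=t, e+4=i, l+6=r.

vetir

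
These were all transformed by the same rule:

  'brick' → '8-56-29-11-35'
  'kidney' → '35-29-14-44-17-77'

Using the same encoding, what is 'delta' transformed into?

14-17-38-62-5

The formula is n = 3×(alphabet index, a=1) + 2.
Applying it to delta: d=4→14, e=5→17, l=12→38, t=20→62, a=1→5.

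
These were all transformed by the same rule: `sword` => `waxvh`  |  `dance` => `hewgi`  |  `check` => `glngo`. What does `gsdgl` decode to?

Shifts by position in sword: pos 0: s→w (+4), pos 1: w→a (+4), pos 2: o→x (+9), pos 3: r→v (+4), pos 4: d→h (+4) — repeating every 3. The shifts repeat in a cycle of length 3: positions 0,1,… shift by +4, +4, +9, then the pattern repeats.
Undoing it on gsdgl: g−4=c, s−4=o, d−9=u, g−4=c, l−4=h.

couch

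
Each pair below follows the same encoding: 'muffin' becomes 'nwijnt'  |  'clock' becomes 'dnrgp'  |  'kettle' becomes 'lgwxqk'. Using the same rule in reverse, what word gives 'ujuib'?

threw

In muffin: m→n is +1, u→w is +2, f→i is +3, f→j is +4 — the shift increases by 1 each position. Letter i (0-indexed) is shifted by i+1, so successive shifts are 1, 2, 3, ….
Undoing it on ujuib: u−1=t, j−2=h, u−3=r, i−4=e, b−5=w.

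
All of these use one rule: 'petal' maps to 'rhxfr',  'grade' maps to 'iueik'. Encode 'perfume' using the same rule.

In petal: p→r is +2, e→h is +3, t→x is +4, a→f is +5 — the shift increases by 1 each position. Letter i (0-indexed) is shifted by i+2, so successive shifts are 2, 3, 4, ….
Applying it to perfume: p+2=r, e+3=h, r+4=v, f+5=k, u+6=a, m+7=t, e+8=m.

rhvkatm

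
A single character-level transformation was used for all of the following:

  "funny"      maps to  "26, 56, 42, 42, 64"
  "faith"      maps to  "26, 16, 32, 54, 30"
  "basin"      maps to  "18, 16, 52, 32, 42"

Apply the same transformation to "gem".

28, 24, 40

f(#6)→26 and u(#21)→56: differences scale by 2, so n = 2·pos + 14. Each letter becomes 2×(its alphabet position, a=1..z=26) + 14.
Applying it to gem: g=7→28, e=5→24, m=13→40.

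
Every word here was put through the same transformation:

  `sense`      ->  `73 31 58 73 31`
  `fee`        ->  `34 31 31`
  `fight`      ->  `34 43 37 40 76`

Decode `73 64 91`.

s(#19)→73 and e(#5)→31: differences scale by 3, so n = 3·pos + 16. The formula is n = 3×(alphabet index, a=1) + 16.
Decoding 73 64 91: 73→(73−16)÷3=19=s, 64→(64−16)÷3=16=p, 91→(91−16)÷3=25=y.

spy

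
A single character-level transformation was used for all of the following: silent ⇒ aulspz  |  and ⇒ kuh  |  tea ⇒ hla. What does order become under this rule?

The word is reversed, then every letter is shifted forward by 7.
On order: reverse → redro; then shift: r+7=y, e+7=l, d+7=k, r+7=y, o+7=v.

ylkyv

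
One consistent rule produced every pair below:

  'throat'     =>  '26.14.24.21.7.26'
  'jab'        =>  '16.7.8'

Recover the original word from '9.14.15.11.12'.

chief

t is letter #20 and maps to 26: an offset of 6. Each letter is replaced by its alphabet position (a=1..z=26) + 6.
Undoing it on 9.14.15.11.12: 9→(9−6)÷1=3=c, 14→(14−6)÷1=8=h, 15→(15−6)÷1=9=i, 11→(11−6)÷1=5=e, 12→(12−6)÷1=6=f.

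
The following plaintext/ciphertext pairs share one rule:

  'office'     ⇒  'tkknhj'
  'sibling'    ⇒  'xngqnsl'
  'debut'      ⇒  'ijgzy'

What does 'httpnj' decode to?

cookie

Compare letters: o→t is +5, f→k is +5, f→k is +5 — a constant shift. This is a Caesar cipher with shift 5.
Decoding httpnj: h−5=c, t−5=o, t−5=o, p−5=k, n−5=i, j−5=e.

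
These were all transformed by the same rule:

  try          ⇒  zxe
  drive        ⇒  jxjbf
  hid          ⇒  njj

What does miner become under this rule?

The shift depends on letter class: consonant t→z is +6, but vowel i→j is +1. Two shifts are in play — +1 for a/e/i/o/u, +6 for every other letter.
For miner: m(cons)+6=s, i(vowel)+1=j, n(cons)+6=t, e(vowel)+1=f, r(cons)+6=x.

sjtfx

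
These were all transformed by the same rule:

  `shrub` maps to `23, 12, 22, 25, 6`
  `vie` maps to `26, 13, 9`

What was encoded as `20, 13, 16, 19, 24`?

s is letter #19 and maps to 23: an offset of 4. The number is (letter's place in the alphabet, a=1) + 4.
Reversing it on 20, 13, 16, 19, 24: 20→(20−4)÷1=16=p, 13→(13−4)÷1=9=i, 16→(16−4)÷1=12=l, 19→(19−4)÷1=15=o, 24→(24−4)÷1=20=t.

pilot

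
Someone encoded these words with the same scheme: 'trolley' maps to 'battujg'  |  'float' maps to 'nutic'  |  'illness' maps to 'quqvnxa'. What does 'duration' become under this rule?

It's a Vigenère-style cipher with numeric key [8,9,5]: position i shifts by key[i mod 3].
Applying it to duration: d+8=l, u+9=d, r+5=w, a+8=i, t+9=c, i+5=n, o+8=w, n+9=w.

ldwicnww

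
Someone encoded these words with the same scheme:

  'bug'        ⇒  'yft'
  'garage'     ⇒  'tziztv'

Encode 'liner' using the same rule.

Each letter is replaced by its mirror in the alphabet: a↔z, b↔y, c↔x, and so on (the Atbash cipher).
On liner: l↔o, i↔r, n↔m, e↔v, r↔i.

ormvi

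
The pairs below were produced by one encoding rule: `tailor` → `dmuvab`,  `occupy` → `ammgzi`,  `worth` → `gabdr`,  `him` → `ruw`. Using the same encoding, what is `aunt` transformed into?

The shift depends on letter class: consonant t→d is +10, but vowel a→m is +12. Two shifts are in play — +12 for a/e/i/o/u, +10 for every other letter.
For aunt: a(vowel)+12=m, u(vowel)+12=g, n(cons)+10=x, t(cons)+10=d.

mgxd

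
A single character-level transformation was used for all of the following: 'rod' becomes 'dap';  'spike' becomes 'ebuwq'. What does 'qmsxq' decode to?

eagle

It's a constant shift of +12 (ROT12).
Undoing it on qmsxq: q−12=e, m−12=a, s−12=g, x−12=l, q−12=e.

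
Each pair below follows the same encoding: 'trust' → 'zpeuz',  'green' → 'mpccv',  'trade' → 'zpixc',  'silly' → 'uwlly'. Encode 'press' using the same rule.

This is an affine cipher: with a=0,…,z=25, each position x becomes (5x+8) mod 26.
For press: p(15)→5·15+8≡5=f; r(17)→5·17+8≡15=p; e(4)→5·4+8≡2=c; s(18)→5·18+8≡20=u; s(18)→5·18+8≡20=u (all mod 26).

fpcuu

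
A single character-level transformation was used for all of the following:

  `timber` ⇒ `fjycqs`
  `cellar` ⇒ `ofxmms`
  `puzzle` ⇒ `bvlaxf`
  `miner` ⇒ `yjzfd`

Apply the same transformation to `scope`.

Shifts by position in timber: pos 0: t→f (+12), pos 1: i→j (+1), pos 2: m→y (+12), pos 3: b→c (+1) — repeating every 2. It's a Vigenère-style cipher with numeric key [12,1]: position i shifts by key[i mod 2].
Applying it to scope: s+12=e, c+1=d, o+12=a, p+1=q, e+12=q.

edaqq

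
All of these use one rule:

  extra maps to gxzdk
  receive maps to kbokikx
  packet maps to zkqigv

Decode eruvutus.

monopoly

The output letters match the input read backwards, each shifted +6: extra reversed is artxe. Read the word backwards and shift each letter +6.
Reversing it on eruvutus: shift back: e−6=y, r−6=l, u−6=o, v−6=p, u−6=o, t−6=n, u−6=o, s−6=m → yloponom; then reverse → monopoly.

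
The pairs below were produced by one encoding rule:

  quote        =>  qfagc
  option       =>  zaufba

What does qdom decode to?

acre

The output letters match the input read backwards, each shifted +12: quote reversed is etouq. Two steps: reverse the string, then apply a Caesar shift of +12.
Decoding qdom: shift back: q−12=e, d−12=r, o−12=c, m−12=a → erca; then reverse → acre.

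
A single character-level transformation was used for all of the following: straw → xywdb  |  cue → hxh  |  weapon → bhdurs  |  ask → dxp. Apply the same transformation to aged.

dlhi

The shift depends on letter class: consonant s→x is +5, but vowel a→d is +3. The rule splits by letter class: vowels +3, consonants +5.
On aged: a(vowel)+3=d, g(cons)+5=l, e(vowel)+3=h, d(cons)+5=i.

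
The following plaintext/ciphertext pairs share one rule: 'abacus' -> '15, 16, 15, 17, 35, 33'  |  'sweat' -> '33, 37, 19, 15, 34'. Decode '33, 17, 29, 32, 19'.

score

a is letter #1 and maps to 15: an offset of 14. Each letter is replaced by its alphabet position (a=1..z=26) + 14.
Reversing it on 33, 17, 29, 32, 19: 33→(33−14)÷1=19=s, 17→(17−14)÷1=3=c, 29→(29−14)÷1=15=o, 32→(32−14)÷1=18=r, 19→(19−14)÷1=5=e.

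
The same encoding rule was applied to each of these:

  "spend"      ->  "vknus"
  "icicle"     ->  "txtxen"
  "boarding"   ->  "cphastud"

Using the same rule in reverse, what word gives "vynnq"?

sheet

Treating letters as 0–25, the rule is x ↦ 21x + 7 (mod 26).
Decoding vynnq: v(21)→5·(21−7)≡18=s; y(24)→5·(24−7)≡7=h; n(13)→5·(13−7)≡4=e; n(13)→5·(13−7)≡4=e; q(16)→5·(16−7)≡19=t (all mod 26).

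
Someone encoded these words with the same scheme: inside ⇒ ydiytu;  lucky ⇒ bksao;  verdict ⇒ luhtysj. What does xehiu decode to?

Compare letters: i→y is +16, n→d is +16, s→i is +16 — a constant shift. Each letter is shifted forward by 16 in the alphabet (a Caesar shift of +16).
Reversing it on xehiu: x−16=h, e−16=o, h−16=r, i−16=s, u−16=e.

horse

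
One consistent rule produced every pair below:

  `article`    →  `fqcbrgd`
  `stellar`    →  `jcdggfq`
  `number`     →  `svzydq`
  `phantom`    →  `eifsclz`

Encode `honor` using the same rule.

a(0)→f(5) and r(17)→q(16) fit y≡19x+5 (mod 26); the inverse of 19 mod 26 is 11. Each letter's alphabet position (a=0..z=25) is mapped through 19·x+5 mod 26 — an affine cipher.
For honor: h(7)→19·7+5≡8=i; o(14)→19·14+5≡11=l; n(13)→19·13+5≡18=s; o(14)→19·14+5≡11=l; r(17)→19·17+5≡16=q (all mod 26).

ilslq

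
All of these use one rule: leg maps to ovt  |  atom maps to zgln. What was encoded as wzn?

dam

This is the alphabet-reversal cipher (Atbash): a becomes z, b becomes y, etc.
Undoing it on wzn: w↔d, z↔a, n↔m.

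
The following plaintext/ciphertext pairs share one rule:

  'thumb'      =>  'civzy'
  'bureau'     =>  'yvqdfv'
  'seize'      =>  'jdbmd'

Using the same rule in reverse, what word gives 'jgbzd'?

t(19)→c(2) and h(7)→i(8) fit y≡19x+5 (mod 26); the inverse of 19 mod 26 is 11. This is an affine cipher: with a=0,…,z=25, each position x becomes (19x+5) mod 26.
Reversing it on jgbzd: j(9)→11·(9−5)≡18=s; g(6)→11·(6−5)≡11=l; b(1)→11·(1−5)≡8=i; z(25)→11·(25−5)≡12=m; d(3)→11·(3−5)≡4=e (all mod 26).

slime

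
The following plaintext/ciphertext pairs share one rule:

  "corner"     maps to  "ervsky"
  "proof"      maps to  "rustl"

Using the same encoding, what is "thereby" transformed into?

In corner: c→e is +2, o→r is +3, r→v is +4, n→s is +5 — the shift increases by 1 each position. Letter i (0-indexed) is shifted by i+2, so successive shifts are 2, 3, 4, ….
On thereby: t+2=v, h+3=k, e+4=i, r+5=w, e+6=k, b+7=i, y+8=g.

vkiwkig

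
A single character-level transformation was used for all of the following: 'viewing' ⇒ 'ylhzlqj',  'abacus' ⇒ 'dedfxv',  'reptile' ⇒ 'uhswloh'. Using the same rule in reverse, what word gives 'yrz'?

vow

Compare letters: v→y is +3, i→l is +3, e→h is +3 — a constant shift. It's a constant shift of +3 (ROT3).
Undoing it on yrz: y−3=v, r−3=o, z−3=w.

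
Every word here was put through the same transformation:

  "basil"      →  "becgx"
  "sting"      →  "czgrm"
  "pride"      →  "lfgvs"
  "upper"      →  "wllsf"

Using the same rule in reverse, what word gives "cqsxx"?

swell

This is an affine cipher: with a=0,…,z=25, each position x becomes (23x+4) mod 26.
Undoing it on cqsxx: c(2)→17·(2−4)≡18=s; q(16)→17·(16−4)≡22=w; s(18)→17·(18−4)≡4=e; x(23)→17·(23−4)≡11=l; x(23)→17·(23−4)≡11=l (all mod 26).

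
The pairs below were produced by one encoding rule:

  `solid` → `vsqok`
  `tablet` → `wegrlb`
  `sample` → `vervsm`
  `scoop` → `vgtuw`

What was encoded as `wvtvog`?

trophy

The shift increases by 1 at each position, starting from +3: 3, 4, 5, ….
Undoing it on wvtvog: w−3=t, v−4=r, t−5=o, v−6=p, o−7=h, g−8=y.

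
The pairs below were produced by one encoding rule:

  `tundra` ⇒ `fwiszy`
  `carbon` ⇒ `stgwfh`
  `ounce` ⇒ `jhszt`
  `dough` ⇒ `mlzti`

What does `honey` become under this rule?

The word is reversed, then every letter is shifted forward by 5.
For honey: reverse → yenoh; then shift: y+5=d, e+5=j, n+5=s, o+5=t, h+5=m.

djstm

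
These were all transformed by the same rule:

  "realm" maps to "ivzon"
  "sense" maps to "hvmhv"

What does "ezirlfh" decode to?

Each pair mirrors across the alphabet (r↔i, e↔v, a↔z): positions sum to 25. This is the alphabet-reversal cipher (Atbash): a becomes z, b becomes y, etc.
Decoding ezirlfh: e↔v, z↔a, i↔r, r↔i, l↔o, f↔u, h↔s.

various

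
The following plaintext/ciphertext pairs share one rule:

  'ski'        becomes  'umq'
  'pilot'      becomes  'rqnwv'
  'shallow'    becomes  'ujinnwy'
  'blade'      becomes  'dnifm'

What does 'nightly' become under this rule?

The shift depends on letter class: consonant s→u is +2, but vowel i→q is +8. Two shifts are in play — +8 for a/e/i/o/u, +2 for every other letter.
For nightly: n(cons)+2=p, i(vowel)+8=q, g(cons)+2=i, h(cons)+2=j, t(cons)+2=v, l(cons)+2=n, y(cons)+2=a.

pqijvna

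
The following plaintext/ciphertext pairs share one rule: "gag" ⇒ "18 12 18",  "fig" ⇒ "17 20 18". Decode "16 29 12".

Letters become their 1-based position plus 11 (so a→12, b→13, …).
Reversing it on 16 29 12: 16→(16−11)÷1=5=e, 29→(29−11)÷1=18=r, 12→(12−11)÷1=1=a.

era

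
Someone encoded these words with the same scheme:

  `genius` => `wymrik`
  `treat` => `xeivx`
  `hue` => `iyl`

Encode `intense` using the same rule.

iwrixrm

The output letters match the input read backwards, each shifted +4: genius reversed is suineg. Read the word backwards and shift each letter +4.
For intense: reverse → esnetni; then shift: e+4=i, s+4=w, n+4=r, e+4=i, t+4=x, n+4=r, i+4=m.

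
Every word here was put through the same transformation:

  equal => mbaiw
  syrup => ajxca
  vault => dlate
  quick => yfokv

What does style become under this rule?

It's a Vigenère-style cipher with numeric key [8,11,6]: position i shifts by key[i mod 3].
On style: s+8=a, t+11=e, y+6=e, l+8=t, e+11=p.

aeetp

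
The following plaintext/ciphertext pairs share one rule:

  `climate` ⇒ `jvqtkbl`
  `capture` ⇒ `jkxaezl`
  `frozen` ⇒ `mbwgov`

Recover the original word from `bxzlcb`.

unrest

Shifts by position in climate: pos 0: c→j (+7), pos 1: l→v (+10), pos 2: i→q (+8), pos 3: m→t (+7), pos 4: a→k (+10), pos 5: t→b (+8) — repeating every 3. A repeating key of period 3 is used — shifts +7, +10, +8 over and over.
Reversing it on bxzlcb: b−7=u, x−10=n, z−8=r, l−7=e, c−10=s, b−8=t.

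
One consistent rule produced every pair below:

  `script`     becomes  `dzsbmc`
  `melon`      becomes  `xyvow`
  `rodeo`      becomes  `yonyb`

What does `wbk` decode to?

Read the word backwards and shift each letter +10.
Reversing it on wbk: shift back: w−10=m, b−10=r, k−10=a → mra; then reverse → arm.

arm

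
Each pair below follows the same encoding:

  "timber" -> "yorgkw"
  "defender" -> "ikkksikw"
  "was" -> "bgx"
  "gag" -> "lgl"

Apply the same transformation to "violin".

aouqos

The shift depends on letter class: consonant t→y is +5, but vowel i→o is +6. Vowels shift forward by 6 and consonants shift forward by 5.
On violin: v(cons)+5=a, i(vowel)+6=o, o(vowel)+6=u, l(cons)+5=q, i(vowel)+6=o, n(cons)+5=s.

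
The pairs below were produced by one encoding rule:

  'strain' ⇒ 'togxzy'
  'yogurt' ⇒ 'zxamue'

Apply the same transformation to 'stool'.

The output letters match the input read backwards, each shifted +6: strain reversed is niarts. Read the word backwards and shift each letter +6.
For stool: reverse → loots; then shift: l+6=r, o+6=u, o+6=u, t+6=z, s+6=y.

ruuzy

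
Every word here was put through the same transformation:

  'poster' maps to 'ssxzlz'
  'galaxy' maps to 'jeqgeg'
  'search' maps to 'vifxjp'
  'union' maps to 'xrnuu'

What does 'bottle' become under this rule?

esyzsm

In poster: p→s is +3, o→s is +4, s→x is +5, t→z is +6 — the shift increases by 1 each position. Each letter shifts forward by (position + 3), i.e. 3, 4, 5, … — the shift grows by one for each successive letter.
Applying it to bottle: b+3=e, o+4=s, t+5=y, t+6=z, l+7=s, e+8=m.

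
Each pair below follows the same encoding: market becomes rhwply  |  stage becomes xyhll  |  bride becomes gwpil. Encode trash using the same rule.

Vowels shift forward by 7 and consonants shift forward by 5.
For trash: t(cons)+5=y, r(cons)+5=w, a(vowel)+7=h, s(cons)+5=x, h(cons)+5=m.

ywhxm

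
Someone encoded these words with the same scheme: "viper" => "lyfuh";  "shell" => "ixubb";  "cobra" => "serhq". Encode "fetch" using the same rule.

vujsx

Compare letters: v→l is +16, i→y is +16, p→f is +16 — a constant shift. Each letter is shifted forward by 16 in the alphabet (a Caesar shift of +16).
On fetch: f+16=v, e+16=u, t+16=j, c+16=s, h+16=x.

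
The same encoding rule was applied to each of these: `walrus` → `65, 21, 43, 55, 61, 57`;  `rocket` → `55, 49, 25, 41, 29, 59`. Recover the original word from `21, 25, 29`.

ace

Each letter becomes 2×(its alphabet position, a=1..z=26) + 19.
Decoding 21, 25, 29: 21→(21−19)÷2=1=a, 25→(25−19)÷2=3=c, 29→(29−19)÷2=5=e.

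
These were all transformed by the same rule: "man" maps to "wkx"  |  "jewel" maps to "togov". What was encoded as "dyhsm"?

toxic

Each letter is shifted forward by 10 in the alphabet (a Caesar shift of +10).
Reversing it on dyhsm: d−10=t, y−10=o, h−10=x, s−10=i, m−10=c.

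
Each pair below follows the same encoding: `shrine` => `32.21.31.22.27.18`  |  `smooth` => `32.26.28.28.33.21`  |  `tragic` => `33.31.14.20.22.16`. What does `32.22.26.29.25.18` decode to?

s is letter #19 and maps to 32: an offset of 13. Each letter is replaced by its alphabet position (a=1..z=26) + 13.
Decoding 32.22.26.29.25.18: 32→(32−13)÷1=19=s, 22→(22−13)÷1=9=i, 26→(26−13)÷1=13=m, 29→(29−13)÷1=16=p, 25→(25−13)÷1=12=l, 18→(18−13)÷1=5=e.

simple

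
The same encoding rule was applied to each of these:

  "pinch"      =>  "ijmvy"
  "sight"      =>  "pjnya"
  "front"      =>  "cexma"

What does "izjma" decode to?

paint

p(15)→i(8) and i(8)→j(9) fit y≡11x+25 (mod 26); the inverse of 11 mod 26 is 19. Treating letters as 0–25, the rule is x ↦ 11x + 25 (mod 26).
Decoding izjma: i(8)→19·(8−25)≡15=p; z(25)→19·(25−25)≡0=a; j(9)→19·(9−25)≡8=i; m(12)→19·(12−25)≡13=n; a(0)→19·(0−25)≡19=t (all mod 26).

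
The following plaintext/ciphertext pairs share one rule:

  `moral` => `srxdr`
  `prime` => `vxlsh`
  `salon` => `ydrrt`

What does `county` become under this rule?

Vowels shift forward by 3 and consonants shift forward by 6.
Applying it to county: c(cons)+6=i, o(vowel)+3=r, u(vowel)+3=x, n(cons)+6=t, t(cons)+6=z, y(cons)+6=e.

irxtze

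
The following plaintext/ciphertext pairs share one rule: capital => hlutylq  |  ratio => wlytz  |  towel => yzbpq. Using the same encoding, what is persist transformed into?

upwxtxy

The shift depends on letter class: consonant c→h is +5, but vowel a→l is +11. The rule splits by letter class: vowels +11, consonants +5.
On persist: p(cons)+5=u, e(vowel)+11=p, r(cons)+5=w, s(cons)+5=x, i(vowel)+11=t, s(cons)+5=x, t(cons)+5=y.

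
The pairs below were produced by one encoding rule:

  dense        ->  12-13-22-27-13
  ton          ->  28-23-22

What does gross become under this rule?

d is letter #4 and maps to 12: an offset of 8. Letters become their 1-based position plus 8 (so a→9, b→10, …).
Applying it to gross: g=7→15, r=18→26, o=15→23, s=19→27, s=19→27.

15-26-23-27-27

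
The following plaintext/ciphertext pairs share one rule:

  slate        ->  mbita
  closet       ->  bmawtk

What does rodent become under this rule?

The output letters match the input read backwards, each shifted +8: slate reversed is etals. Read the word backwards and shift each letter +8.
For rodent: reverse → tnedor; then shift: t+8=b, n+8=v, e+8=m, d+8=l, o+8=w, r+8=z.

bvmlwz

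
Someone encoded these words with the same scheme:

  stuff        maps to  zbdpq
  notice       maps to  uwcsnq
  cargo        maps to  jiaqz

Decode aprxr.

thing

In stuff: s→z is +7, t→b is +8, u→d is +9, f→p is +10 — the shift increases by 1 each position. The shift increases by 1 at each position, starting from +7: 7, 8, 9, ….
Decoding aprxr: a−7=t, p−8=h, r−9=i, x−10=n, r−11=g.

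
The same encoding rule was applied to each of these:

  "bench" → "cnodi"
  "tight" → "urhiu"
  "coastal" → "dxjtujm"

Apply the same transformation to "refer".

The shift depends on letter class: consonant b→c is +1, but vowel e→n is +9. The rule splits by letter class: vowels +9, consonants +1.
Applying it to refer: r(cons)+1=s, e(vowel)+9=n, f(cons)+1=g, e(vowel)+9=n, r(cons)+1=s.

sngns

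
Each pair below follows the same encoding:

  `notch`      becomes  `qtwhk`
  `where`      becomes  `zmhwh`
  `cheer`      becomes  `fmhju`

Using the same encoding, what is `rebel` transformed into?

ujejo

Shifts by position in notch: pos 0: n→q (+3), pos 1: o→t (+5), pos 2: t→w (+3), pos 3: c→h (+5) — repeating every 2. The shifts repeat in a cycle of length 2: positions 0,1,… shift by +3, +5, then the pattern repeats.
Applying it to rebel: r+3=u, e+5=j, b+3=e, e+5=j, l+3=o.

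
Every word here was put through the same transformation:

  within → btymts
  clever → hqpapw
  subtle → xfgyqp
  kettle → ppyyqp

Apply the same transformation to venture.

apsyfwp

The shift depends on letter class: consonant w→b is +5, but vowel i→t is +11. Vowels shift forward by 11 and consonants shift forward by 5.
On venture: v(cons)+5=a, e(vowel)+11=p, n(cons)+5=s, t(cons)+5=y, u(vowel)+11=f, r(cons)+5=w, e(vowel)+11=p.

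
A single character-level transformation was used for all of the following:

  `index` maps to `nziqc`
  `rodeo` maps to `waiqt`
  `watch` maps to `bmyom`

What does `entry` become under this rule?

Shifts by position in index: pos 0: i→n (+5), pos 1: n→z (+12), pos 2: d→i (+5), pos 3: e→q (+12) — repeating every 2. A repeating key of period 2 is used — shifts +5, +12 over and over.
On entry: e+5=j, n+12=z, t+5=y, r+12=d, y+5=d.

jzydd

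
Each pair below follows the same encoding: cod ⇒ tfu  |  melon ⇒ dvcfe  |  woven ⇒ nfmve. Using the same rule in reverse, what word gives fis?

Compare letters: c→t is +17, o→f is +17, d→u is +17 — a constant shift. It's a constant shift of +17 (ROT17).
Decoding fis: f−17=o, i−17=r, s−17=b.

orb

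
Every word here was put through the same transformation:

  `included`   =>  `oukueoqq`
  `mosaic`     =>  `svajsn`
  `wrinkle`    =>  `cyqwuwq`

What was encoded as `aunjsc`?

unfair

In included: i→o is +6, n→u is +7, c→k is +8, l→u is +9 — the shift increases by 1 each position. The shift increases by 1 at each position, starting from +6: 6, 7, 8, ….
Decoding aunjsc: a−6=u, u−7=n, n−8=f, j−9=a, s−10=i, c−11=r.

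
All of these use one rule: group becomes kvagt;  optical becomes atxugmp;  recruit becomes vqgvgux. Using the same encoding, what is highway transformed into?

luklamc

The shift depends on letter class: consonant g→k is +4, but vowel o→a is +12. Two shifts are in play — +12 for a/e/i/o/u, +4 for every other letter.
Applying it to highway: h(cons)+4=l, i(vowel)+12=u, g(cons)+4=k, h(cons)+4=l, w(cons)+4=a, a(vowel)+12=m, y(cons)+4=c.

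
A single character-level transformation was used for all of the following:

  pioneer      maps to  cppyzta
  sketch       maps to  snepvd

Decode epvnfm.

The word is reversed, then every letter is shifted forward by 11.
Undoing it on epvnfm: shift back: e−11=t, p−11=e, v−11=k, n−11=c, f−11=u, m−11=b → tekcub; then reverse → bucket.

bucket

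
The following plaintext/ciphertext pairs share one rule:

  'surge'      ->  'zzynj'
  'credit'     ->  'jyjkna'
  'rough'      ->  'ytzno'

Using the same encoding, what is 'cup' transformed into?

The shift depends on letter class: consonant s→z is +7, but vowel u→z is +5. The rule splits by letter class: vowels +5, consonants +7.
Applying it to cup: c(cons)+7=j, u(vowel)+5=z, p(cons)+7=w.

jzw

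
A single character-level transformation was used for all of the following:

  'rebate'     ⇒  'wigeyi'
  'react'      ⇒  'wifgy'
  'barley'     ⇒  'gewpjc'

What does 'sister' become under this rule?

Shifts by position in rebate: pos 0: r→w (+5), pos 1: e→i (+4), pos 2: b→g (+5), pos 3: a→e (+4) — repeating every 2. A repeating key of period 2 is used — shifts +5, +4 over and over.
Applying it to sister: s+5=x, i+4=m, s+5=x, t+4=x, e+5=j, r+4=v.

xmxxjv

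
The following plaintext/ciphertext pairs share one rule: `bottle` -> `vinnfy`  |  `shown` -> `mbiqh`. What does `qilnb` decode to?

Compare letters: b→v is +20, o→i is +20, t→n is +20 — a constant shift. Each letter is shifted forward by 20 in the alphabet (a Caesar shift of +20).
Reversing it on qilnb: q−20=w, i−20=o, l−20=r, n−20=t, b−20=h.

worth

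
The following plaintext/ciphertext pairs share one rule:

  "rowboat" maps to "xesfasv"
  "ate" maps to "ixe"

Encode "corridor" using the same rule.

vshmvvsg

The word is reversed, then every letter is shifted forward by 4.
For corridor: reverse → rodirroc; then shift: r+4=v, o+4=s, d+4=h, i+4=m, r+4=v, r+4=v, o+4=s, c+4=g.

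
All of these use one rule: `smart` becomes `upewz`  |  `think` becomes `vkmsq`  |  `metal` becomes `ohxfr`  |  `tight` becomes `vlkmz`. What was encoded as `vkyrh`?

thumb

The shift increases by 1 at each position, starting from +2: 2, 3, 4, ….
Reversing it on vkyrh: v−2=t, k−3=h, y−4=u, r−5=m, h−6=b.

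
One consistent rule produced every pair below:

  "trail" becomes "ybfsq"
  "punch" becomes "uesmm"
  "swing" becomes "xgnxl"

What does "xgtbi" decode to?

Shifts by position in trail: pos 0: t→y (+5), pos 1: r→b (+10), pos 2: a→f (+5), pos 3: i→s (+10) — repeating every 2. The shifts repeat in a cycle of length 2: positions 0,1,… shift by +5, +10, then the pattern repeats.
Undoing it on xgtbi: x−5=s, g−10=w, t−5=o, b−10=r, i−5=d.

sword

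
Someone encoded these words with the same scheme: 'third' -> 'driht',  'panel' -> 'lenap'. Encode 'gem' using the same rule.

meg

It's just the letters in reverse order.
For gem: reverse → meg.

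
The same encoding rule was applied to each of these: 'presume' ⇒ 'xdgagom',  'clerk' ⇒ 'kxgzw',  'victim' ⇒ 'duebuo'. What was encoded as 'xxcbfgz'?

platter

Shifts by position in presume: pos 0: p→x (+8), pos 1: r→d (+12), pos 2: e→g (+2), pos 3: s→a (+8), pos 4: u→g (+12), pos 5: m→o (+2) — repeating every 3. A repeating key of period 3 is used — shifts +8, +12, +2 over and over.
Undoing it on xxcbfgz: x−8=p, x−12=l, c−2=a, b−8=t, f−12=t, g−2=e, z−8=r.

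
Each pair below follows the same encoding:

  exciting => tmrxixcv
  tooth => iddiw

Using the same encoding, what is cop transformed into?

rde

Compare letters: e→t is +15, x→m is +15, c→r is +15 — a constant shift. This is a Caesar cipher with shift 15.
On cop: c+15=r, o+15=d, p+15=e.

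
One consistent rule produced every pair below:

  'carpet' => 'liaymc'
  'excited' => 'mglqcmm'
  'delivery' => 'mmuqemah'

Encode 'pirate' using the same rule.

yqaicm

The rule splits by letter class: vowels +8, consonants +9.
For pirate: p(cons)+9=y, i(vowel)+8=q, r(cons)+9=a, a(vowel)+8=i, t(cons)+9=c, e(vowel)+8=m.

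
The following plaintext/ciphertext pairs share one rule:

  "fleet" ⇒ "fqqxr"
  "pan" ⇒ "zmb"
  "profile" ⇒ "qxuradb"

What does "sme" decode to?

The output letters match the input read backwards, each shifted +12: fleet reversed is teelf. The word is reversed, then every letter is shifted forward by 12.
Reversing it on sme: shift back: s−12=g, m−12=a, e−12=s → gas; then reverse → sag.

sag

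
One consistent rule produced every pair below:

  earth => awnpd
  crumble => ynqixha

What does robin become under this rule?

Each letter is shifted forward by 22 in the alphabet (a Caesar shift of +22).
For robin: r+22=n, o+22=k, b+22=x, i+22=e, n+22=j.

nkxej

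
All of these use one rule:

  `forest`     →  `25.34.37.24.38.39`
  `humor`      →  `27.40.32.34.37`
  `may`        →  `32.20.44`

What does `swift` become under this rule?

Letters become their 1-based position plus 19 (so a→20, b→21, …).
For swift: s=19→38, w=23→42, i=9→28, f=6→25, t=20→39.

38.42.28.25.39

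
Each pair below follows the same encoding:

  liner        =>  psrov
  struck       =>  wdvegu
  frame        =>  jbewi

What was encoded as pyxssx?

lotion

Shifts by position in liner: pos 0: l→p (+4), pos 1: i→s (+10), pos 2: n→r (+4), pos 3: e→o (+10) — repeating every 2. The shifts repeat in a cycle of length 2: positions 0,1,… shift by +4, +10, then the pattern repeats.
Undoing it on pyxssx: p−4=l, y−10=o, x−4=t, s−10=i, s−4=o, x−10=n.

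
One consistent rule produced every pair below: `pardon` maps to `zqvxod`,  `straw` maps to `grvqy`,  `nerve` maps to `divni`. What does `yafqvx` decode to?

p(15)→z(25) and a(0)→q(16) fit y≡11x+16 (mod 26); the inverse of 11 mod 26 is 19. Each letter's alphabet position (a=0..z=25) is mapped through 11·x+16 mod 26 — an affine cipher.
Decoding yafqvx: y(24)→19·(24−16)≡22=w; a(0)→19·(0−16)≡8=i; f(5)→19·(5−16)≡25=z; q(16)→19·(16−16)≡0=a; v(21)→19·(21−16)≡17=r; x(23)→19·(23−16)≡3=d (all mod 26).

wizard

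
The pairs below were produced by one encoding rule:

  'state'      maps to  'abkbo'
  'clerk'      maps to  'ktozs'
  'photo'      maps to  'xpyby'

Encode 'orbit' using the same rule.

The shift depends on letter class: consonant s→a is +8, but vowel a→k is +10. The rule splits by letter class: vowels +10, consonants +8.
For orbit: o(vowel)+10=y, r(cons)+8=z, b(cons)+8=j, i(vowel)+10=s, t(cons)+8=b.

yzjsb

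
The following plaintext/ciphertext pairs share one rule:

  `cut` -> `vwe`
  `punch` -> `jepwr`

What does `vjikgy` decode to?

weight

The output letters match the input read backwards, each shifted +2: cut reversed is tuc. The word is reversed, then every letter is shifted forward by 2.
Decoding vjikgy: shift back: v−2=t, j−2=h, i−2=g, k−2=i, g−2=e, y−2=w → thgiew; then reverse → weight.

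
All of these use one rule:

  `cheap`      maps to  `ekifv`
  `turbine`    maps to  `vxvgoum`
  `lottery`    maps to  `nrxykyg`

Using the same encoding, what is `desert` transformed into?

In cheap: c→e is +2, h→k is +3, e→i is +4, a→f is +5 — the shift increases by 1 each position. The shift increases by 1 at each position, starting from +2: 2, 3, 4, ….
Applying it to desert: d+2=f, e+3=h, s+4=w, e+5=j, r+6=x, t+7=a.

fhwjxa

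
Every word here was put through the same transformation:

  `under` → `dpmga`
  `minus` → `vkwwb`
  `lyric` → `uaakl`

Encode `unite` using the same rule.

A repeating key of period 2 is used — shifts +9, +2 over and over.
Applying it to unite: u+9=d, n+2=p, i+9=r, t+2=v, e+9=n.

dprvn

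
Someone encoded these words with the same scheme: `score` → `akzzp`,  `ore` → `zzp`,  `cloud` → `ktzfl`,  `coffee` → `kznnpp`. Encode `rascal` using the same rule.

The rule splits by letter class: vowels +11, consonants +8.
For rascal: r(cons)+8=z, a(vowel)+11=l, s(cons)+8=a, c(cons)+8=k, a(vowel)+11=l, l(cons)+8=t.

zlaklt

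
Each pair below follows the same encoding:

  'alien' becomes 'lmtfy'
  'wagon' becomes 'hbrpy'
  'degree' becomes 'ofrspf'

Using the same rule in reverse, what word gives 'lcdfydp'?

absence

Shifts by position in alien: pos 0: a→l (+11), pos 1: l→m (+1), pos 2: i→t (+11), pos 3: e→f (+1) — repeating every 2. It's a Vigenère-style cipher with numeric key [11,1]: position i shifts by key[i mod 2].
Decoding lcdfydp: l−11=a, c−1=b, d−11=s, f−1=e, y−11=n, d−1=c, p−11=e.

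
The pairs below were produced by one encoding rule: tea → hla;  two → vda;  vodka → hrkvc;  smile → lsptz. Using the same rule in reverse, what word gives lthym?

frame

The output letters match the input read backwards, each shifted +7: tea reversed is aet. Read the word backwards and shift each letter +7.
Reversing it on lthym: shift back: l−7=e, t−7=m, h−7=a, y−7=r, m−7=f → emarf; then reverse → frame.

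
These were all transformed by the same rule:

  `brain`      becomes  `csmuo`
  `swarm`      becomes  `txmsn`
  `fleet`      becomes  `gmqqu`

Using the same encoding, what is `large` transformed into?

The shift depends on letter class: consonant b→c is +1, but vowel a→m is +12. Vowels shift forward by 12 and consonants shift forward by 1.
Applying it to large: l(cons)+1=m, a(vowel)+12=m, r(cons)+1=s, g(cons)+1=h, e(vowel)+12=q.

mmshq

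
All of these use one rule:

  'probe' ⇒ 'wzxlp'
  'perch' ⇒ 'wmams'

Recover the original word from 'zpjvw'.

In probe: p→w is +7, r→z is +8, o→x is +9, b→l is +10 — the shift increases by 1 each position. Letter i (0-indexed) is shifted by i+7, so successive shifts are 7, 8, 9, ….
Decoding zpjvw: z−7=s, p−8=h, j−9=a, v−10=l, w−11=l.

shall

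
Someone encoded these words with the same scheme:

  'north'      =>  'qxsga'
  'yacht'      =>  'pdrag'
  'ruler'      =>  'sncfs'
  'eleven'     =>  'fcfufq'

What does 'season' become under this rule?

Treating letters as 0–25, the rule is x ↦ 7x + 3 (mod 26).
On season: s(18)→7·18+3≡25=z; e(4)→7·4+3≡5=f; a(0)→7·0+3≡3=d; s(18)→7·18+3≡25=z; o(14)→7·14+3≡23=x; n(13)→7·13+3≡16=q (all mod 26).

zfdzxq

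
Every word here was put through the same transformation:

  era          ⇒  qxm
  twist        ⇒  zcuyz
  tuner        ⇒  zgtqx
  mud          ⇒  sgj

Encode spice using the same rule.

The shift depends on letter class: consonant r→x is +6, but vowel e→q is +12. Vowels shift forward by 12 and consonants shift forward by 6.
Applying it to spice: s(cons)+6=y, p(cons)+6=v, i(vowel)+12=u, c(cons)+6=i, e(vowel)+12=q.

yvuiq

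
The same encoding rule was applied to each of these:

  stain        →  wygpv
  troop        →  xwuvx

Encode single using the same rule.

In stain: s→w is +4, t→y is +5, a→g is +6, i→p is +7 — the shift increases by 1 each position. The shift increases by 1 at each position, starting from +4: 4, 5, 6, ….
For single: s+4=w, i+5=n, n+6=t, g+7=n, l+8=t, e+9=n.

wntntn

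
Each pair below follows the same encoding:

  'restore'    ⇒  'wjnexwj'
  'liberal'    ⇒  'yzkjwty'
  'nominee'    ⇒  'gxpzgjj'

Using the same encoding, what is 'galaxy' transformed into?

rtytul

r(17)→w(22) and e(4)→j(9) fit y≡17x+19 (mod 26); the inverse of 17 mod 26 is 23. Each letter's alphabet position (a=0..z=25) is mapped through 17·x+19 mod 26 — an affine cipher.
Applying it to galaxy: g(6)→17·6+19≡17=r; a(0)→17·0+19≡19=t; l(11)→17·11+19≡24=y; a(0)→17·0+19≡19=t; x(23)→17·23+19≡20=u; y(24)→17·24+19≡11=l (all mod 26).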